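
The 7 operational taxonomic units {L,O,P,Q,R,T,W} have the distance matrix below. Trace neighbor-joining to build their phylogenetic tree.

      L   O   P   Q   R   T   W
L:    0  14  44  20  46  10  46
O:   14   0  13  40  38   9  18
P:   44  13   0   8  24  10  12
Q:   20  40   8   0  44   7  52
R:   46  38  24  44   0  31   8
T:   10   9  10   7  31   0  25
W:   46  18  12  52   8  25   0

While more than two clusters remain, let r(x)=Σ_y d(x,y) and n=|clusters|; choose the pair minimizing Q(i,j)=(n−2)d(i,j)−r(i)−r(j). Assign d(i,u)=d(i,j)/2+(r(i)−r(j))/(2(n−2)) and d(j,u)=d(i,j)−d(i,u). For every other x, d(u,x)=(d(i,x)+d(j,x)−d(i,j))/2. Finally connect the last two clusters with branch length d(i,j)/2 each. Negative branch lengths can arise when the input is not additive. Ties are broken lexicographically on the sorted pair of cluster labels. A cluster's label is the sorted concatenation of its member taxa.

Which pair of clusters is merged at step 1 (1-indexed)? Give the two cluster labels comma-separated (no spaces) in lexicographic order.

1. join R+W (d=8, Q=-312) ⇒ RW; edges |R|=7, |W|=1
  updated: d(L,RW)=42, d(O,RW)=24, d(P,RW)=14, d(Q,RW)=44, d(RW,T)=24
2. join P+RW (d=14, Q=-181) ⇒ PRW; edges |P|=-3/8, |RW|=115/8
  updated: d(L,PRW)=36, d(O,PRW)=23/2, d(PRW,Q)=19, d(PRW,T)=10
3. join O+PRW (d=23/2, Q=-233/2) ⇒ OPRW; edges |O|=65/12, |PRW|=73/12
  updated: d(L,OPRW)=77/4, d(OPRW,Q)=95/4, d(OPRW,T)=15/4
4. join L+Q (d=20, Q=-60) ⇒ LQ; edges |L|=77/8, |Q|=83/8
  updated: d(LQ,OPRW)=23/2, d(LQ,T)=-3/2
5. join LQ+OPRW (d=23/2, Q=-55/4) ⇒ LOPQRW; edges |LQ|=25/8, |OPRW|=67/8
  updated: d(LOPQRW,T)=-37/8
6. join LOPQRW+T (d=-37/8) ⇒ LOPQRTW; edges |LOPQRW|=-37/16, |T|=-37/16
final tree: (((L:77/8,Q:83/8):25/8,(O:65/12,(P:-3/8,(R:7,W:1):115/8):73/12):67/8):-37/16,T:-37/16)
total length: 483/8

R,W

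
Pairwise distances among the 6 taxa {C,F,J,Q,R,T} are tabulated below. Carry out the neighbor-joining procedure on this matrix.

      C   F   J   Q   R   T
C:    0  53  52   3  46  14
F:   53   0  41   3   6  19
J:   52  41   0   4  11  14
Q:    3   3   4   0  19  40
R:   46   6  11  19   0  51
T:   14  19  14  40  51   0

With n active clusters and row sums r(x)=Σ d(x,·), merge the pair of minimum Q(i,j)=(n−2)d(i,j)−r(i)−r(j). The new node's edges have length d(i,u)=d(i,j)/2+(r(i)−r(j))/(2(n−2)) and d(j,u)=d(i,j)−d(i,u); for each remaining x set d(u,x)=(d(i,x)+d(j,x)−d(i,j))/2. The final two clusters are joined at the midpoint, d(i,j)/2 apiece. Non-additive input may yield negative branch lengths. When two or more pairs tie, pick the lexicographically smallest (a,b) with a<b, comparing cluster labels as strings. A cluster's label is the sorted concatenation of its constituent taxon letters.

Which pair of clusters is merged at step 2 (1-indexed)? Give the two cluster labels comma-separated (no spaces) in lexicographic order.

step 1: merge (C,T) at d=14, Q=-250; branch lengths C→43/4, T→13/4; new cluster CT
  updated: d(CT,F)=29, d(CT,J)=26, d(CT,Q)=29/2, d(CT,R)=83/2
step 2: merge (F,R) at d=6, Q=-277/2; branch lengths F→13/4, R→11/4; new cluster FR
  updated: d(CT,FR)=129/4, d(FR,J)=23, d(FR,Q)=8
step 3: merge (CT,J) at d=26, Q=-295/4; branch lengths CT→287/16, J→129/16; new cluster CJT
  updated: d(CJT,FR)=117/8, d(CJT,Q)=-15/4
step 4: merge (CJT,FR) at d=117/8, Q=-151/8; branch lengths CJT→23/16, FR→211/16; new cluster CFJRT
  updated: d(CFJRT,Q)=-83/16
step 5: merge (CFJRT,Q) at d=-83/16; branch lengths CFJRT→-83/32, Q→-83/32; new cluster CFJQRT
final tree: ((((C:43/4,T:13/4):287/16,J:129/16):23/16,(F:13/4,R:11/4):211/16):-83/32,Q:-83/32)
total length: 887/16

F,R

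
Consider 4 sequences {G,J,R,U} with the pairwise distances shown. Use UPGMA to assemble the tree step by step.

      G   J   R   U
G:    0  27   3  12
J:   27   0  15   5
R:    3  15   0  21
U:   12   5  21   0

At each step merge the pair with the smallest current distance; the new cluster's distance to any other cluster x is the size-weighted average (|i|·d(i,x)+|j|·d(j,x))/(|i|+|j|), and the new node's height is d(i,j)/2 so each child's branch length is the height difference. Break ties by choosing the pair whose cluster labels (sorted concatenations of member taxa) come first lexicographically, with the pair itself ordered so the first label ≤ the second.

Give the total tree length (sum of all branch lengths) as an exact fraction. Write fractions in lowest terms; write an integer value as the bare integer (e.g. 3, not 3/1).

1. join G+R (d=3) ⇒ GR; edges |G|=3/2, |R|=3/2
  updated: d(GR,J)=21, d(GR,U)=33/2
2. join J+U (d=5) ⇒ JU; edges |J|=5/2, |U|=5/2
  updated: d(GR,JU)=75/4
3. join GR+JU (d=75/4) ⇒ GJRU; edges |GR|=63/8, |JU|=55/8
final tree: ((G:3/2,R:3/2):63/8,(J:5/2,U:5/2):55/8)
total length: 91/4

91/4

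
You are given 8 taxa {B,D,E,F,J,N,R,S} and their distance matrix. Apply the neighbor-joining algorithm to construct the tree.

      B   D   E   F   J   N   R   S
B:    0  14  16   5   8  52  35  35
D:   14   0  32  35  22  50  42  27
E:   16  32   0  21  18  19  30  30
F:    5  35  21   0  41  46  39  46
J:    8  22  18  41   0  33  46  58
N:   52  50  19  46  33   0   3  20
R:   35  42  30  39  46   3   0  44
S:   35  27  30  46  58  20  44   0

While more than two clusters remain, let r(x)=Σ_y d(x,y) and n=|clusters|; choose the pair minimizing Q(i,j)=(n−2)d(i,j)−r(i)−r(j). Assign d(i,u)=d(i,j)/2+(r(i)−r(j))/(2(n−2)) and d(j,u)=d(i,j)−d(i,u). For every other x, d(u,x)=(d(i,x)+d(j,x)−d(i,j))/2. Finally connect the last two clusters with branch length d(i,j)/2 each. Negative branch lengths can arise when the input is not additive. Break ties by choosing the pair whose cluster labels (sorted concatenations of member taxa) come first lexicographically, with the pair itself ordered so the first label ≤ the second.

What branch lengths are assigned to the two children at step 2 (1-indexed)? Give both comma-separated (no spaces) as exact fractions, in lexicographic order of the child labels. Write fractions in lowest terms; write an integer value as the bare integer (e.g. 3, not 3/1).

iteration 1: select N,R (d=3, Q=-444); attach at lengths (1/6, 17/6); label the merged cluster NR
  updated: d(B,NR)=42, d(D,NR)=89/2, d(E,NR)=23, d(F,NR)=41, d(J,NR)=38, d(NR,S)=61/2
iteration 2: select NR,S (d=61/2, Q=-293); attach at lengths (29/2, 16); label the merged cluster NRS
  updated: d(B,NRS)=93/4, d(D,NRS)=41/2, d(E,NRS)=45/4, d(F,NRS)=113/4, d(J,NRS)=131/4
iteration 3: select B,F (d=5, Q=-353/2); attach at lengths (-11/2, 21/2); label the merged cluster BF
  updated: d(BF,D)=22, d(BF,E)=16, d(BF,J)=22, d(BF,NRS)=93/4
iteration 4: select E,NRS (d=45/4, Q=-525/4); attach at lengths (31/8, 59/8); label the merged cluster ENRS
  updated: d(BF,ENRS)=14, d(D,ENRS)=165/8, d(ENRS,J)=79/4
iteration 5: select BF,ENRS (d=14, Q=-675/8); attach at lengths (253/32, 195/32); label the merged cluster BEFNRS
  updated: d(BEFNRS,D)=229/16, d(BEFNRS,J)=111/8
iteration 6: select BEFNRS,D (d=229/16, Q=-803/16); attach at lengths (99/32, 359/32); label the merged cluster BDEFNRS
  updated: d(BDEFNRS,J)=345/32
iteration 7: select BDEFNRS,J (d=345/32); attach at lengths (345/64, 345/64); label the merged cluster BDEFJNRS
final tree: ((((B:-11/2,F:21/2):253/32,(E:31/8,((N:1/6,R:17/6):29/2,S:16):59/8):195/32):99/32,D:359/32):345/64,J:345/64)
total length: 2843/32

29/2,16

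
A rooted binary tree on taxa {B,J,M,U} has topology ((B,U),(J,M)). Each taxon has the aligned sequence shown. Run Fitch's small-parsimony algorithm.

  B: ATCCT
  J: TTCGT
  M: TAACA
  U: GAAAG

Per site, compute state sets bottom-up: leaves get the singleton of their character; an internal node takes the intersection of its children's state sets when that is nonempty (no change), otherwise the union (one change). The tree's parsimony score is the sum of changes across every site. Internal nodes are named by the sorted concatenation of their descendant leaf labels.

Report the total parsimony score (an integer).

10

site 0, node BU: B={A} ∪ U={G} → {A,G} (+1)
site 0, node JM: J={T} ∩ M={T} → {T} (+0)
site 0, node BJMU: BU={A,G} ∪ JM={T} → {A,G,T} (+1)
site 1, node BU: B={T} ∪ U={A} → {A,T} (+1)
site 1, node JM: J={T} ∪ M={A} → {A,T} (+1)
site 1, node BJMU: BU={A,T} ∩ JM={A,T} → {A,T} (+0)
site 2, node BU: B={C} ∪ U={A} → {A,C} (+1)
site 2, node JM: J={C} ∪ M={A} → {A,C} (+1)
site 2, node BJMU: BU={A,C} ∩ JM={A,C} → {A,C} (+0)
site 3, node BU: B={C} ∪ U={A} → {A,C} (+1)
site 3, node JM: J={G} ∪ M={C} → {C,G} (+1)
site 3, node BJMU: BU={A,C} ∩ JM={C,G} → {C} (+0)
site 4, node BU: B={T} ∪ U={G} → {G,T} (+1)
site 4, node JM: J={T} ∪ M={A} → {A,T} (+1)
site 4, node BJMU: BU={G,T} ∩ JM={A,T} → {T} (+0)
per-site changes: [2, 2, 2, 2, 2]; total = 10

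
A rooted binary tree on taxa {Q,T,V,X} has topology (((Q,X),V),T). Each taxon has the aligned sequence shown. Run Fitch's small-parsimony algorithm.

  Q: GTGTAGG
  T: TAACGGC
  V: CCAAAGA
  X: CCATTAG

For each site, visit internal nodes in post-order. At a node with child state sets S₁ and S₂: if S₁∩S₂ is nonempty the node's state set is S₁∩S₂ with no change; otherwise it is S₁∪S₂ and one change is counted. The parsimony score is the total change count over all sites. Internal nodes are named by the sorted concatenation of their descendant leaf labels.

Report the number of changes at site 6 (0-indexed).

QX@0: {G} ∪ {C} = {C,G} (union, +1)
QVX@0: {C,G} ∩ {C} = {C} (intersection, +0)
QTVX@0: {C} ∪ {T} = {C,T} (union, +1)
QX@1: {T} ∪ {C} = {C,T} (union, +1)
QVX@1: {C,T} ∩ {C} = {C} (intersection, +0)
QTVX@1: {C} ∪ {A} = {A,C} (union, +1)
QX@2: {G} ∪ {A} = {A,G} (union, +1)
QVX@2: {A,G} ∩ {A} = {A} (intersection, +0)
QTVX@2: {A} ∩ {A} = {A} (intersection, +0)
QX@3: {T} ∩ {T} = {T} (intersection, +0)
QVX@3: {T} ∪ {A} = {A,T} (union, +1)
QTVX@3: {A,T} ∪ {C} = {A,C,T} (union, +1)
QX@4: {A} ∪ {T} = {A,T} (union, +1)
QVX@4: {A,T} ∩ {A} = {A} (intersection, +0)
QTVX@4: {A} ∪ {G} = {A,G} (union, +1)
QX@5: {G} ∪ {A} = {A,G} (union, +1)
QVX@5: {A,G} ∩ {G} = {G} (intersection, +0)
QTVX@5: {G} ∩ {G} = {G} (intersection, +0)
QX@6: {G} ∩ {G} = {G} (intersection, +0)
QVX@6: {G} ∪ {A} = {A,G} (union, +1)
QTVX@6: {A,G} ∪ {C} = {A,C,G} (union, +1)
per-site changes: [2, 2, 1, 2, 2, 1, 2]; total = 12

2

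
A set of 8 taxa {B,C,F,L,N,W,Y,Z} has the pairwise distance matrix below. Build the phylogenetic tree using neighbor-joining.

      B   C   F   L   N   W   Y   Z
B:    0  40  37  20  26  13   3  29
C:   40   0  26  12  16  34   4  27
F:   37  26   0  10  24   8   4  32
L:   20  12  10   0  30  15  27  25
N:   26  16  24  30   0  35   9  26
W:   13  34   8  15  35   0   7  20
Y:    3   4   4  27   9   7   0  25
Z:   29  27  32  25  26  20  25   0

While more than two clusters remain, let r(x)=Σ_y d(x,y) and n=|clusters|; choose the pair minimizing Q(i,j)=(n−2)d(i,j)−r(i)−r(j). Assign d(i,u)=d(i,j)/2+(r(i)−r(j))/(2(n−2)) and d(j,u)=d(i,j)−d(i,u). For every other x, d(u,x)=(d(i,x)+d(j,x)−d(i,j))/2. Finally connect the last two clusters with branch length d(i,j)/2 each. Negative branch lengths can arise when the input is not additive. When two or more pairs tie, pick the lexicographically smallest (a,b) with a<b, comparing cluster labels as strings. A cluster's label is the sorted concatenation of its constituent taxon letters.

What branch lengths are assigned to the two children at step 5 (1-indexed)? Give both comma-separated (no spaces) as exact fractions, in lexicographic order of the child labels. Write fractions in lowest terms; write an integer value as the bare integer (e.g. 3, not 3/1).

61/16,25/8

step 1: merge (B,Y) at d=3, Q=-229; branch lengths B→107/12, Y→-71/12; new cluster BY
  updated: d(BY,C)=41/2, d(BY,F)=19, d(BY,L)=22, d(BY,N)=16, d(BY,W)=17/2, d(BY,Z)=51/2
step 2: merge (C,N) at d=16, Q=-405/2; branch lengths C→137/20, N→183/20; new cluster CN
  updated: d(BY,CN)=41/4, d(CN,F)=17, d(CN,L)=13, d(CN,W)=53/2, d(CN,Z)=37/2
step 3: merge (CN,Z) at d=37/2, Q=-529/4; branch lengths CN→153/32, Z→439/32; new cluster CNZ
  updated: d(BY,CNZ)=69/8, d(CNZ,F)=61/4, d(CNZ,L)=39/4, d(CNZ,W)=14
step 4: merge (BY,CNZ) at d=69/8, Q=-639/8; branch lengths BY→97/16, CNZ→41/16; new cluster BCNYZ
  updated: d(BCNYZ,F)=205/16, d(BCNYZ,L)=185/16, d(BCNYZ,W)=111/16
step 5: merge (BCNYZ,W) at d=111/16, Q=-379/8; branch lengths BCNYZ→61/16, W→25/8; new cluster BCNWYZ
  updated: d(BCNWYZ,F)=111/16, d(BCNWYZ,L)=157/16
step 6: merge (BCNWYZ,F) at d=111/16, Q=-107/4; branch lengths BCNWYZ→27/8, F→57/16; new cluster BCFNWYZ
  updated: d(BCFNWYZ,L)=103/16
step 7: merge (BCFNWYZ,L) at d=103/16; branch lengths BCFNWYZ→103/32, L→103/32; new cluster BCFLNWYZ
final tree: (((((B:107/12,Y:-71/12):97/16,((C:137/20,N:183/20):153/32,Z:439/32):41/16):61/16,W:25/8):27/8,F:57/16):103/32,L:103/32)
total length: 1063/16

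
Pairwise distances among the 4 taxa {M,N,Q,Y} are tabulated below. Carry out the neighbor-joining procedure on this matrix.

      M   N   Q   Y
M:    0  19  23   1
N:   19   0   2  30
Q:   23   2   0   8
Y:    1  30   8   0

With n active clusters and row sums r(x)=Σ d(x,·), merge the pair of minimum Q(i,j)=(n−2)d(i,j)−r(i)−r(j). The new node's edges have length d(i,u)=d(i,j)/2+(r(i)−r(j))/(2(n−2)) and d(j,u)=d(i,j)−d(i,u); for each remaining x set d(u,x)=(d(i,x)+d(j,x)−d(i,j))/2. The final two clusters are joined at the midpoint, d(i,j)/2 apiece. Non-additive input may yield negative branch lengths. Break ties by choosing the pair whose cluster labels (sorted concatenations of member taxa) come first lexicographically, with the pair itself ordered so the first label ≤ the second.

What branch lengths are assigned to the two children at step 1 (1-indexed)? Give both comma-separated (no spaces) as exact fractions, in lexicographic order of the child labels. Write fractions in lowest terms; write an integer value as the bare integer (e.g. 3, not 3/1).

3/2,-1/2

iteration 1: select M,Y (d=1, Q=-80); attach at lengths (3/2, -1/2); label the merged cluster MY
  updated: d(MY,N)=24, d(MY,Q)=15
iteration 2: select MY,N (d=24, Q=-41); attach at lengths (37/2, 11/2); label the merged cluster MNY
  updated: d(MNY,Q)=-7/2
iteration 3: select MNY,Q (d=-7/2); attach at lengths (-7/4, -7/4); label the merged cluster MNQY
final tree: (((M:3/2,Y:-1/2):37/2,N:11/2):-7/4,Q:-7/4)
total length: 43/2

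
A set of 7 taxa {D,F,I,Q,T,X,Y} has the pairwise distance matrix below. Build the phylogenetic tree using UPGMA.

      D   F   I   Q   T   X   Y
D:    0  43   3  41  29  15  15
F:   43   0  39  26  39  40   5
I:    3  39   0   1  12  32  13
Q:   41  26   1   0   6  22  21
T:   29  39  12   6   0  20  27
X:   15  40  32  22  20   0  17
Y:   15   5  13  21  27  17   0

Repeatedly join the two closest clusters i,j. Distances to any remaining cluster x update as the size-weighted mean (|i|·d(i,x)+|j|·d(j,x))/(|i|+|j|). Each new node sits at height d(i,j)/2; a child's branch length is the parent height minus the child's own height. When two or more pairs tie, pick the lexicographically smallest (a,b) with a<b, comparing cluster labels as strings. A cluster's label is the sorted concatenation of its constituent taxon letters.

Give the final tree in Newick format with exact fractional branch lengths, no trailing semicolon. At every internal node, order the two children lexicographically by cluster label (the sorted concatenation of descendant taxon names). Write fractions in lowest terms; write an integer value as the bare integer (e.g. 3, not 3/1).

1. join I+Q (d=1) ⇒ IQ; edges |I|=1/2, |Q|=1/2
  updated: d(D,IQ)=22, d(F,IQ)=65/2, d(IQ,T)=9, d(IQ,X)=27, d(IQ,Y)=17
2. join F+Y (d=5) ⇒ FY; edges |F|=5/2, |Y|=5/2
  updated: d(D,FY)=29, d(FY,IQ)=99/4, d(FY,T)=33, d(FY,X)=57/2
3. join IQ+T (d=9) ⇒ IQT; edges |IQ|=4, |T|=9/2
  updated: d(D,IQT)=73/3, d(FY,IQT)=55/2, d(IQT,X)=74/3
4. join D+X (d=15) ⇒ DX; edges |D|=15/2, |X|=15/2
  updated: d(DX,FY)=115/4, d(DX,IQT)=49/2
5. join DX+IQT (d=49/2) ⇒ DIQTX; edges |DX|=19/4, |IQT|=31/4
  updated: d(DIQTX,FY)=28
6. join DIQTX+FY (d=28) ⇒ DFIQTXY; edges |DIQTX|=7/4, |FY|=23/2
final tree: (((D:15/2,X:15/2):19/4,((I:1/2,Q:1/2):4,T:9/2):31/4):7/4,(F:5/2,Y:5/2):23/2)
total length: 221/4

(((D:15/2,X:15/2):19/4,((I:1/2,Q:1/2):4,T:9/2):31/4):7/4,(F:5/2,Y:5/2):23/2)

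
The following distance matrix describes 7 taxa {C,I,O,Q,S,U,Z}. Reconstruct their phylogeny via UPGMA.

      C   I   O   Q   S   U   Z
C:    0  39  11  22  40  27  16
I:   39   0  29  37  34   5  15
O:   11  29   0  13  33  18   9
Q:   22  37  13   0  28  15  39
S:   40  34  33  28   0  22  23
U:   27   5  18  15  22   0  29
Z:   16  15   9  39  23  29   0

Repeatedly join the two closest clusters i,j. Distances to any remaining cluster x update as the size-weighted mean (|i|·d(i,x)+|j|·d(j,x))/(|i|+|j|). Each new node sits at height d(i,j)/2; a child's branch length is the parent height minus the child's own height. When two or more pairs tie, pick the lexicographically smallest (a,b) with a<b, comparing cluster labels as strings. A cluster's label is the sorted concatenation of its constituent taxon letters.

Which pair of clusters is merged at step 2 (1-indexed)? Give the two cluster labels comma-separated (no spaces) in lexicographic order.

O,Z

iteration 1: select I,U (d=5); attach at lengths (5/2, 5/2); label the merged cluster IU
  updated: d(C,IU)=33, d(IU,O)=47/2, d(IU,Q)=26, d(IU,S)=28, d(IU,Z)=22
iteration 2: select O,Z (d=9); attach at lengths (9/2, 9/2); label the merged cluster OZ
  updated: d(C,OZ)=27/2, d(IU,OZ)=91/4, d(OZ,Q)=26, d(OZ,S)=28
iteration 3: select C,OZ (d=27/2); attach at lengths (27/4, 9/4); label the merged cluster COZ
  updated: d(COZ,IU)=157/6, d(COZ,Q)=74/3, d(COZ,S)=32
iteration 4: select COZ,Q (d=74/3); attach at lengths (67/12, 37/3); label the merged cluster COQZ
  updated: d(COQZ,IU)=209/8, d(COQZ,S)=31
iteration 5: select COQZ,IU (d=209/8); attach at lengths (35/48, 169/16); label the merged cluster CIOQUZ
  updated: d(CIOQUZ,S)=30
iteration 6: select CIOQUZ,S (d=30); attach at lengths (31/16, 15); label the merged cluster CIOQSUZ
final tree: ((((C:27/4,(O:9/2,Z:9/2):9/4):67/12,Q:37/3):35/48,(I:5/2,U:5/2):169/16):31/16,S:15)
total length: 3319/48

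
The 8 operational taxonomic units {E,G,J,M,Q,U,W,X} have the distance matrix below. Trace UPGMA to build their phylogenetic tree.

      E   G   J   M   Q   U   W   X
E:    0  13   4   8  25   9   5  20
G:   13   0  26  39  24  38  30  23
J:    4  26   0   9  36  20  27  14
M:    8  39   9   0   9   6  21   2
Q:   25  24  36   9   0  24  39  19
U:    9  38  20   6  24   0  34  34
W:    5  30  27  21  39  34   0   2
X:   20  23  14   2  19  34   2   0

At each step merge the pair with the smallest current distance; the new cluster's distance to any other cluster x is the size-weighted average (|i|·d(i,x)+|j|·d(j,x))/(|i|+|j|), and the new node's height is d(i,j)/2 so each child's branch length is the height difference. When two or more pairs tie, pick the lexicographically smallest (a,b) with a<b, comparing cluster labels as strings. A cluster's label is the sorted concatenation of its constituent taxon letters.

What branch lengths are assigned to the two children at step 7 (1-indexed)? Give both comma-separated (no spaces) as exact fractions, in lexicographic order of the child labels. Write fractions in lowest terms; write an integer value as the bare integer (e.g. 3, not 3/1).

iteration 1: select M,X (d=2); attach at lengths (1, 1); label the merged cluster MX
  updated: d(E,MX)=14, d(G,MX)=31, d(J,MX)=23/2, d(MX,Q)=14, d(MX,U)=20, d(MX,W)=23/2
iteration 2: select E,J (d=4); attach at lengths (2, 2); label the merged cluster EJ
  updated: d(EJ,G)=39/2, d(EJ,MX)=51/4, d(EJ,Q)=61/2, d(EJ,U)=29/2, d(EJ,W)=16
iteration 3: select MX,W (d=23/2); attach at lengths (19/4, 23/4); label the merged cluster MWX
  updated: d(EJ,MWX)=83/6, d(G,MWX)=92/3, d(MWX,Q)=67/3, d(MWX,U)=74/3
iteration 4: select EJ,MWX (d=83/6); attach at lengths (59/12, 7/6); label the merged cluster EJMWX
  updated: d(EJMWX,G)=131/5, d(EJMWX,Q)=128/5, d(EJMWX,U)=103/5
iteration 5: select EJMWX,U (d=103/5); attach at lengths (203/60, 103/10); label the merged cluster EJMUWX
  updated: d(EJMUWX,G)=169/6, d(EJMUWX,Q)=76/3
iteration 6: select G,Q (d=24); attach at lengths (12, 12); label the merged cluster GQ
  updated: d(EJMUWX,GQ)=107/4
iteration 7: select EJMUWX,GQ (d=107/4); attach at lengths (123/40, 11/8); label the merged cluster EGJMQUWX
final tree: ((((E:2,J:2):59/12,((M:1,X:1):19/4,W:23/4):7/6):203/60,U:103/10):123/40,(G:12,Q:12):11/8)
total length: 3883/60

123/40,11/8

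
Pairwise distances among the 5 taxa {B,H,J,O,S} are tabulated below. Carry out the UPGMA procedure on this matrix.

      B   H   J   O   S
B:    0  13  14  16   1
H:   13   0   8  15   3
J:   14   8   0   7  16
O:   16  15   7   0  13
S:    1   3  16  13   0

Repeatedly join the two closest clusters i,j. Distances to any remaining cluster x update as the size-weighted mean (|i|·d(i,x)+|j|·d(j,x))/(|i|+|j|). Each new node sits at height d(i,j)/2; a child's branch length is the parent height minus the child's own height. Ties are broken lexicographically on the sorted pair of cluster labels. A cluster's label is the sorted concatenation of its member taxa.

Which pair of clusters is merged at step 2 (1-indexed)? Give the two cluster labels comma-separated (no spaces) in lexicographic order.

step 1: merge (B,S) at d=1; branch lengths B→1/2, S→1/2; new cluster BS
  updated: d(BS,H)=8, d(BS,J)=15, d(BS,O)=29/2
step 2: merge (J,O) at d=7; branch lengths J→7/2, O→7/2; new cluster JO
  updated: d(BS,JO)=59/4, d(H,JO)=23/2
step 3: merge (BS,H) at d=8; branch lengths BS→7/2, H→4; new cluster BHS
  updated: d(BHS,JO)=41/3
step 4: merge (BHS,JO) at d=41/3; branch lengths BHS→17/6, JO→10/3; new cluster BHJOS
final tree: (((B:1/2,S:1/2):7/2,H:4):17/6,(J:7/2,O:7/2):10/3)
total length: 65/3

J,O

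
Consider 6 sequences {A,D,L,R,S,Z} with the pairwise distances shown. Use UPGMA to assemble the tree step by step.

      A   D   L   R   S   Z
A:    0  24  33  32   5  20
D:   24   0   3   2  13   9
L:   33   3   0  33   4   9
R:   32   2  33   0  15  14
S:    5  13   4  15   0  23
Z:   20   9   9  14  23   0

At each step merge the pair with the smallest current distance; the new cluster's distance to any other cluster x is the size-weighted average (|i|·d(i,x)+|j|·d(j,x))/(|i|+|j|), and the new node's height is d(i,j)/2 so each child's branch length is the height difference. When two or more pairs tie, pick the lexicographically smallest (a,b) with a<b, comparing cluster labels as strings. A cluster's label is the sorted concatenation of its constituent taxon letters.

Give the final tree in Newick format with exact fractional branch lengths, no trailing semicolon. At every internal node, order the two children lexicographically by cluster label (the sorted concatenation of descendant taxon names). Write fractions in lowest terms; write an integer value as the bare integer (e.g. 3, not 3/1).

step 1: merge (D,R) at d=2; branch lengths D→1, R→1; new cluster DR
  updated: d(A,DR)=28, d(DR,L)=18, d(DR,S)=14, d(DR,Z)=23/2
step 2: merge (L,S) at d=4; branch lengths L→2, S→2; new cluster LS
  updated: d(A,LS)=19, d(DR,LS)=16, d(LS,Z)=16
step 3: merge (DR,Z) at d=23/2; branch lengths DR→19/4, Z→23/4; new cluster DRZ
  updated: d(A,DRZ)=76/3, d(DRZ,LS)=16
step 4: merge (DRZ,LS) at d=16; branch lengths DRZ→9/4, LS→6; new cluster DLRSZ
  updated: d(A,DLRSZ)=114/5
step 5: merge (A,DLRSZ) at d=114/5; branch lengths A→57/5, DLRSZ→17/5; new cluster ADLRSZ
final tree: (A:57/5,(((D:1,R:1):19/4,Z:23/4):9/4,(L:2,S:2):6):17/5)
total length: 791/20

(A:57/5,(((D:1,R:1):19/4,Z:23/4):9/4,(L:2,S:2):6):17/5)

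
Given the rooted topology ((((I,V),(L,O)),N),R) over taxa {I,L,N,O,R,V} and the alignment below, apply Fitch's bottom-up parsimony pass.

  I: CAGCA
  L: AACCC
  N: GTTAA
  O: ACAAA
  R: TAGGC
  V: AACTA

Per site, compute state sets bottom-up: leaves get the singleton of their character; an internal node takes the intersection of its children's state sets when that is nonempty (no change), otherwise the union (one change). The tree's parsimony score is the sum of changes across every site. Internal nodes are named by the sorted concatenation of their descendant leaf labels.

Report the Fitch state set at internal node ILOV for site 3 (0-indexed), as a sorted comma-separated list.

C

site 0, node IV: I={C} ∪ V={A} → {A,C} (+1)
site 0, node LO: L={A} ∩ O={A} → {A} (+0)
site 0, node ILOV: IV={A,C} ∩ LO={A} → {A} (+0)
site 0, node ILNOV: ILOV={A} ∪ N={G} → {A,G} (+1)
site 0, node ILNORV: ILNOV={A,G} ∪ R={T} → {A,G,T} (+1)
site 1, node IV: I={A} ∩ V={A} → {A} (+0)
site 1, node LO: L={A} ∪ O={C} → {A,C} (+1)
site 1, node ILOV: IV={A} ∩ LO={A,C} → {A} (+0)
site 1, node ILNOV: ILOV={A} ∪ N={T} → {A,T} (+1)
site 1, node ILNORV: ILNOV={A,T} ∩ R={A} → {A} (+0)
site 2, node IV: I={G} ∪ V={C} → {C,G} (+1)
site 2, node LO: L={C} ∪ O={A} → {A,C} (+1)
site 2, node ILOV: IV={C,G} ∩ LO={A,C} → {C} (+0)
site 2, node ILNOV: ILOV={C} ∪ N={T} → {C,T} (+1)
site 2, node ILNORV: ILNOV={C,T} ∪ R={G} → {C,G,T} (+1)
site 3, node IV: I={C} ∪ V={T} → {C,T} (+1)
site 3, node LO: L={C} ∪ O={A} → {A,C} (+1)
site 3, node ILOV: IV={C,T} ∩ LO={A,C} → {C} (+0)
site 3, node ILNOV: ILOV={C} ∪ N={A} → {A,C} (+1)
site 3, node ILNORV: ILNOV={A,C} ∪ R={G} → {A,C,G} (+1)
site 4, node IV: I={A} ∩ V={A} → {A} (+0)
site 4, node LO: L={C} ∪ O={A} → {A,C} (+1)
site 4, node ILOV: IV={A} ∩ LO={A,C} → {A} (+0)
site 4, node ILNOV: ILOV={A} ∩ N={A} → {A} (+0)
site 4, node ILNORV: ILNOV={A} ∪ R={C} → {A,C} (+1)
per-site changes: [3, 2, 4, 4, 2]; total = 15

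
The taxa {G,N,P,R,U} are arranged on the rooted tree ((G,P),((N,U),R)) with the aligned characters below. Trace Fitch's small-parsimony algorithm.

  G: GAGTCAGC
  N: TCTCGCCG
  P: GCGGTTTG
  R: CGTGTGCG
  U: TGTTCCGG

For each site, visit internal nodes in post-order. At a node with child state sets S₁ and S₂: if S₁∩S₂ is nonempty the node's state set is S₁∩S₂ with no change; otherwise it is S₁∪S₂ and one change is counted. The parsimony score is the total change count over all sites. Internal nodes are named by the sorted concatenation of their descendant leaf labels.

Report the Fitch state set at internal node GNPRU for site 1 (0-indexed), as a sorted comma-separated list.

GP@0: {G} ∩ {G} = {G} (intersection, +0)
NU@0: {T} ∩ {T} = {T} (intersection, +0)
NRU@0: {T} ∪ {C} = {C,T} (union, +1)
GNPRU@0: {G} ∪ {C,T} = {C,G,T} (union, +1)
GP@1: {A} ∪ {C} = {A,C} (union, +1)
NU@1: {C} ∪ {G} = {C,G} (union, +1)
NRU@1: {C,G} ∩ {G} = {G} (intersection, +0)
GNPRU@1: {A,C} ∪ {G} = {A,C,G} (union, +1)
GP@2: {G} ∩ {G} = {G} (intersection, +0)
NU@2: {T} ∩ {T} = {T} (intersection, +0)
NRU@2: {T} ∩ {T} = {T} (intersection, +0)
GNPRU@2: {G} ∪ {T} = {G,T} (union, +1)
GP@3: {T} ∪ {G} = {G,T} (union, +1)
NU@3: {C} ∪ {T} = {C,T} (union, +1)
NRU@3: {C,T} ∪ {G} = {C,G,T} (union, +1)
GNPRU@3: {G,T} ∩ {C,G,T} = {G,T} (intersection, +0)
GP@4: {C} ∪ {T} = {C,T} (union, +1)
NU@4: {G} ∪ {C} = {C,G} (union, +1)
NRU@4: {C,G} ∪ {T} = {C,G,T} (union, +1)
GNPRU@4: {C,T} ∩ {C,G,T} = {C,T} (intersection, +0)
GP@5: {A} ∪ {T} = {A,T} (union, +1)
NU@5: {C} ∩ {C} = {C} (intersection, +0)
NRU@5: {C} ∪ {G} = {C,G} (union, +1)
GNPRU@5: {A,T} ∪ {C,G} = {A,C,G,T} (union, +1)
GP@6: {G} ∪ {T} = {G,T} (union, +1)
NU@6: {C} ∪ {G} = {C,G} (union, +1)
NRU@6: {C,G} ∩ {C} = {C} (intersection, +0)
GNPRU@6: {G,T} ∪ {C} = {C,G,T} (union, +1)
GP@7: {C} ∪ {G} = {C,G} (union, +1)
NU@7: {G} ∩ {G} = {G} (intersection, +0)
NRU@7: {G} ∩ {G} = {G} (intersection, +0)
GNPRU@7: {C,G} ∩ {G} = {G} (intersection, +0)
per-site changes: [2, 3, 1, 3, 3, 3, 3, 1]; total = 19

A,C,G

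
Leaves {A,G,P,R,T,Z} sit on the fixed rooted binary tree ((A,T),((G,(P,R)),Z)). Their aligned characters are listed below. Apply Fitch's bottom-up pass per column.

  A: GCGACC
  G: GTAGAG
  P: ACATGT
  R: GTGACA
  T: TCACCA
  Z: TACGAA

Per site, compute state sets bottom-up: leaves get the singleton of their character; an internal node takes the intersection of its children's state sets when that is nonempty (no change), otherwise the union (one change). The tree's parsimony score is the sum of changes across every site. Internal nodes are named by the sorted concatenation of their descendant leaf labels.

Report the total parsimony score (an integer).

[col 0] AT: children A:{G}, T:{T} ∪→ {G,T}; cost 1
[col 0] PR: children P:{A}, R:{G} ∪→ {A,G}; cost 1
[col 0] GPR: children G:{G}, PR:{A,G} ∩→ {G}; cost 0
[col 0] GPRZ: children GPR:{G}, Z:{T} ∪→ {G,T}; cost 1
[col 0] AGPRTZ: children AT:{G,T}, GPRZ:{G,T} ∩→ {G,T}; cost 0
[col 1] AT: children A:{C}, T:{C} ∩→ {C}; cost 0
[col 1] PR: children P:{C}, R:{T} ∪→ {C,T}; cost 1
[col 1] GPR: children G:{T}, PR:{C,T} ∩→ {T}; cost 0
[col 1] GPRZ: children GPR:{T}, Z:{A} ∪→ {A,T}; cost 1
[col 1] AGPRTZ: children AT:{C}, GPRZ:{A,T} ∪→ {A,C,T}; cost 1
[col 2] AT: children A:{G}, T:{A} ∪→ {A,G}; cost 1
[col 2] PR: children P:{A}, R:{G} ∪→ {A,G}; cost 1
[col 2] GPR: children G:{A}, PR:{A,G} ∩→ {A}; cost 0
[col 2] GPRZ: children GPR:{A}, Z:{C} ∪→ {A,C}; cost 1
[col 2] AGPRTZ: children AT:{A,G}, GPRZ:{A,C} ∩→ {A}; cost 0
[col 3] AT: children A:{A}, T:{C} ∪→ {A,C}; cost 1
[col 3] PR: children P:{T}, R:{A} ∪→ {A,T}; cost 1
[col 3] GPR: children G:{G}, PR:{A,T} ∪→ {A,G,T}; cost 1
[col 3] GPRZ: children GPR:{A,G,T}, Z:{G} ∩→ {G}; cost 0
[col 3] AGPRTZ: children AT:{A,C}, GPRZ:{G} ∪→ {A,C,G}; cost 1
[col 4] AT: children A:{C}, T:{C} ∩→ {C}; cost 0
[col 4] PR: children P:{G}, R:{C} ∪→ {C,G}; cost 1
[col 4] GPR: children G:{A}, PR:{C,G} ∪→ {A,C,G}; cost 1
[col 4] GPRZ: children GPR:{A,C,G}, Z:{A} ∩→ {A}; cost 0
[col 4] AGPRTZ: children AT:{C}, GPRZ:{A} ∪→ {A,C}; cost 1
[col 5] AT: children A:{C}, T:{A} ∪→ {A,C}; cost 1
[col 5] PR: children P:{T}, R:{A} ∪→ {A,T}; cost 1
[col 5] GPR: children G:{G}, PR:{A,T} ∪→ {A,G,T}; cost 1
[col 5] GPRZ: children GPR:{A,G,T}, Z:{A} ∩→ {A}; cost 0
[col 5] AGPRTZ: children AT:{A,C}, GPRZ:{A} ∩→ {A}; cost 0
per-site changes: [3, 3, 3, 4, 3, 3]; total = 19

19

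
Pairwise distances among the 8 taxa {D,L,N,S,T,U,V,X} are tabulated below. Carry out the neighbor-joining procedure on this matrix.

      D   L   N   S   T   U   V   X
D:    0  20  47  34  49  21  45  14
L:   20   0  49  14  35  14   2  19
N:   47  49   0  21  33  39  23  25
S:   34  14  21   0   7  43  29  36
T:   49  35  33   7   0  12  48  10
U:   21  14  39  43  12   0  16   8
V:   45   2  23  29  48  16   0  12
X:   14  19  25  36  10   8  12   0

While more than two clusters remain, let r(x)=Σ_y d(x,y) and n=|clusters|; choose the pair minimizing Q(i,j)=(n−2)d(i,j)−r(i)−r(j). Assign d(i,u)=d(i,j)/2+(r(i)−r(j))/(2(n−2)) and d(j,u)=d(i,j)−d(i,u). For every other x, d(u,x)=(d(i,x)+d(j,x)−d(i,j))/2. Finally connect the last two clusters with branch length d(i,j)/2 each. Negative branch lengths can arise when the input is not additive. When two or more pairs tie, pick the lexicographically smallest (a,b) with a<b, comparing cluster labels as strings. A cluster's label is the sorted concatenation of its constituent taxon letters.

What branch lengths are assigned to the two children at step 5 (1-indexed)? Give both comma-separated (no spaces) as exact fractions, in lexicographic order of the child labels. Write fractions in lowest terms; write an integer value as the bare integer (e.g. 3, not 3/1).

87/32,153/32

step 1: merge (S,T) at d=7, Q=-336; branch lengths S→8/3, T→13/3; new cluster ST
  updated: d(D,ST)=38, d(L,ST)=21, d(N,ST)=47/2, d(ST,U)=24, d(ST,V)=35, d(ST,X)=39/2
step 2: merge (N,ST) at d=47/2, Q=-250; branch lengths N→163/10, ST→36/5; new cluster NST
  updated: d(D,NST)=123/4, d(L,NST)=93/4, d(NST,U)=79/4, d(NST,V)=69/4, d(NST,X)=21/2
step 3: merge (L,V) at d=2, Q=-325/2; branch lengths L→-3/4, V→11/4; new cluster LV
  updated: d(D,LV)=63/2, d(LV,NST)=77/4, d(LV,U)=14, d(LV,X)=29/2
step 4: merge (D,X) at d=14, Q=-409/4; branch lengths D→123/8, X→-11/8; new cluster DX
  updated: d(DX,LV)=16, d(DX,NST)=109/8, d(DX,U)=15/2
step 5: merge (DX,U) at d=15/2, Q=-507/8; branch lengths DX→87/32, U→153/32; new cluster DUX
  updated: d(DUX,LV)=45/4, d(DUX,NST)=207/16
step 6: merge (DUX,LV) at d=45/4, Q=-695/16; branch lengths DUX→79/32, LV→281/32; new cluster DLUVX
  updated: d(DLUVX,NST)=335/32
step 7: merge (DLUVX,NST) at d=335/32; branch lengths DLUVX→335/64, NST→335/64; new cluster DLNSTUVX
final tree: ((((D:123/8,X:-11/8):87/32,U:153/32):79/32,(L:-3/4,V:11/4):281/32):335/64,(N:163/10,(S:8/3,T:13/3):36/5):335/64)
total length: 2423/32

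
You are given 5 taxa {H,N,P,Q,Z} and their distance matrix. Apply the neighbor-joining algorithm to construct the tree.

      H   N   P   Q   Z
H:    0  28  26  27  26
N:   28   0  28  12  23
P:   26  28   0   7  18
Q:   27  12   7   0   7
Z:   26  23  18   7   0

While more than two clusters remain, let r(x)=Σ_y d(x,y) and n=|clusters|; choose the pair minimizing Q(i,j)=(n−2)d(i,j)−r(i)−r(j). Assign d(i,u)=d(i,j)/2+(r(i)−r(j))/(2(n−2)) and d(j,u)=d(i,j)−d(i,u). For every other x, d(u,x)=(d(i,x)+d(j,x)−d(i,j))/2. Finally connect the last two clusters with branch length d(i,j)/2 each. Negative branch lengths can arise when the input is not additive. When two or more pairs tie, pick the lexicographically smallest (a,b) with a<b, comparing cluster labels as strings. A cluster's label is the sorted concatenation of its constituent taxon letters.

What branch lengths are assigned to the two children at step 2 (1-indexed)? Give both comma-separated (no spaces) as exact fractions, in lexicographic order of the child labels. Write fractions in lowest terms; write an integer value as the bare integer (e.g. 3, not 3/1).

29/8,55/8

1. join H+N (d=28, Q=-114) ⇒ HN; edges |H|=50/3, |N|=34/3
  updated: d(HN,P)=13, d(HN,Q)=11/2, d(HN,Z)=21/2
2. join HN+Z (d=21/2, Q=-87/2) ⇒ HNZ; edges |HN|=29/8, |Z|=55/8
  updated: d(HNZ,P)=41/4, d(HNZ,Q)=1
3. join HNZ+P (d=41/4, Q=-73/4) ⇒ HNPZ; edges |HNZ|=17/8, |P|=65/8
  updated: d(HNPZ,Q)=-9/8
4. join HNPZ+Q (d=-9/8) ⇒ HNPQZ; edges |HNPZ|=-9/16, |Q|=-9/16
final tree: ((((H:50/3,N:34/3):29/8,Z:55/8):17/8,P:65/8):-9/16,Q:-9/16)
total length: 381/8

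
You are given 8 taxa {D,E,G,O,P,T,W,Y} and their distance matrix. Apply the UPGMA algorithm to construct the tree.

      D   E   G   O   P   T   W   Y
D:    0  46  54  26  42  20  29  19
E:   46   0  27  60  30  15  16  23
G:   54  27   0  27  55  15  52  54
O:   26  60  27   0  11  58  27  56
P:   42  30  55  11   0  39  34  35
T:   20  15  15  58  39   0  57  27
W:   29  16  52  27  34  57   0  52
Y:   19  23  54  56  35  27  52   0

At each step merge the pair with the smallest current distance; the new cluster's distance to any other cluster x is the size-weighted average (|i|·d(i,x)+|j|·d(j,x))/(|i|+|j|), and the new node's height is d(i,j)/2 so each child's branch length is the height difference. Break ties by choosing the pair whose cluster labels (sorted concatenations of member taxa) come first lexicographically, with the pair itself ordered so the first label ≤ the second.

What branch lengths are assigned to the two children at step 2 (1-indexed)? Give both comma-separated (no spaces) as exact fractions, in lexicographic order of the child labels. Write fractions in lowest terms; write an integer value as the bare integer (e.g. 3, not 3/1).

15/2,15/2

1. join O+P (d=11) ⇒ OP; edges |O|=11/2, |P|=11/2
  updated: d(D,OP)=34, d(E,OP)=45, d(G,OP)=41, d(OP,T)=97/2, d(OP,W)=61/2, d(OP,Y)=91/2
2. join E+T (d=15) ⇒ ET; edges |E|=15/2, |T|=15/2
  updated: d(D,ET)=33, d(ET,G)=21, d(ET,OP)=187/4, d(ET,W)=73/2, d(ET,Y)=25
3. join D+Y (d=19) ⇒ DY; edges |D|=19/2, |Y|=19/2
  updated: d(DY,ET)=29, d(DY,G)=54, d(DY,OP)=159/4, d(DY,W)=81/2
4. join ET+G (d=21) ⇒ EGT; edges |ET|=3, |G|=21/2
  updated: d(DY,EGT)=112/3, d(EGT,OP)=269/6, d(EGT,W)=125/3
5. join OP+W (d=61/2) ⇒ OPW; edges |OP|=39/4, |W|=61/4
  updated: d(DY,OPW)=40, d(EGT,OPW)=394/9
6. join DY+EGT (d=112/3) ⇒ DEGTY; edges |DY|=55/6, |EGT|=49/6
  updated: d(DEGTY,OPW)=634/15
7. join DEGTY+OPW (d=634/15) ⇒ DEGOPTWY; edges |DEGTY|=37/15, |OPW|=353/60
final tree: (((D:19/2,Y:19/2):55/6,((E:15/2,T:15/2):3,G:21/2):49/6):37/15,((O:11/2,P:11/2):39/4,W:61/4):353/60)
total length: 6551/60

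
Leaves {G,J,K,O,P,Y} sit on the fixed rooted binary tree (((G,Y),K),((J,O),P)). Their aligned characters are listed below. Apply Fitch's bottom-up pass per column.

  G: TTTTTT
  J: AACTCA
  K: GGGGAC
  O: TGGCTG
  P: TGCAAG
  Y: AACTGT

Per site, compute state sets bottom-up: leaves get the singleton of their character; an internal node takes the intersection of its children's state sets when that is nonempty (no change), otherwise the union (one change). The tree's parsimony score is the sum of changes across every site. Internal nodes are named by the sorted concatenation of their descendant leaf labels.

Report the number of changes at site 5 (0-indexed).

site 0, node GY: G={T} ∪ Y={A} → {A,T} (+1)
site 0, node GKY: GY={A,T} ∪ K={G} → {A,G,T} (+1)
site 0, node JO: J={A} ∪ O={T} → {A,T} (+1)
site 0, node JOP: JO={A,T} ∩ P={T} → {T} (+0)
site 0, node GJKOPY: GKY={A,G,T} ∩ JOP={T} → {T} (+0)
site 1, node GY: G={T} ∪ Y={A} → {A,T} (+1)
site 1, node GKY: GY={A,T} ∪ K={G} → {A,G,T} (+1)
site 1, node JO: J={A} ∪ O={G} → {A,G} (+1)
site 1, node JOP: JO={A,G} ∩ P={G} → {G} (+0)
site 1, node GJKOPY: GKY={A,G,T} ∩ JOP={G} → {G} (+0)
site 2, node GY: G={T} ∪ Y={C} → {C,T} (+1)
site 2, node GKY: GY={C,T} ∪ K={G} → {C,G,T} (+1)
site 2, node JO: J={C} ∪ O={G} → {C,G} (+1)
site 2, node JOP: JO={C,G} ∩ P={C} → {C} (+0)
site 2, node GJKOPY: GKY={C,G,T} ∩ JOP={C} → {C} (+0)
site 3, node GY: G={T} ∩ Y={T} → {T} (+0)
site 3, node GKY: GY={T} ∪ K={G} → {G,T} (+1)
site 3, node JO: J={T} ∪ O={C} → {C,T} (+1)
site 3, node JOP: JO={C,T} ∪ P={A} → {A,C,T} (+1)
site 3, node GJKOPY: GKY={G,T} ∩ JOP={A,C,T} → {T} (+0)
site 4, node GY: G={T} ∪ Y={G} → {G,T} (+1)
site 4, node GKY: GY={G,T} ∪ K={A} → {A,G,T} (+1)
site 4, node JO: J={C} ∪ O={T} → {C,T} (+1)
site 4, node JOP: JO={C,T} ∪ P={A} → {A,C,T} (+1)
site 4, node GJKOPY: GKY={A,G,T} ∩ JOP={A,C,T} → {A,T} (+0)
site 5, node GY: G={T} ∩ Y={T} → {T} (+0)
site 5, node GKY: GY={T} ∪ K={C} → {C,T} (+1)
site 5, node JO: J={A} ∪ O={G} → {A,G} (+1)
site 5, node JOP: JO={A,G} ∩ P={G} → {G} (+0)
site 5, node GJKOPY: GKY={C,T} ∪ JOP={G} → {C,G,T} (+1)
per-site changes: [3, 3, 3, 3, 4, 3]; total = 19

3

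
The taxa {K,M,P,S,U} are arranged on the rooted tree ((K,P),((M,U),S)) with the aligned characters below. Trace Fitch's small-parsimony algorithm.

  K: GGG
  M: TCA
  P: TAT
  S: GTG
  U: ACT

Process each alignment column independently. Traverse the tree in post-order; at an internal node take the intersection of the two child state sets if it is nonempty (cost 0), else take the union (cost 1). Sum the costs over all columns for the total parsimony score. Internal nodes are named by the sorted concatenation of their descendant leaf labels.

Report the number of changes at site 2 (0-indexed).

3

[col 0] KP: children K:{G}, P:{T} ∪→ {G,T}; cost 1
[col 0] MU: children M:{T}, U:{A} ∪→ {A,T}; cost 1
[col 0] MSU: children MU:{A,T}, S:{G} ∪→ {A,G,T}; cost 1
[col 0] KMPSU: children KP:{G,T}, MSU:{A,G,T} ∩→ {G,T}; cost 0
[col 1] KP: children K:{G}, P:{A} ∪→ {A,G}; cost 1
[col 1] MU: children M:{C}, U:{C} ∩→ {C}; cost 0
[col 1] MSU: children MU:{C}, S:{T} ∪→ {C,T}; cost 1
[col 1] KMPSU: children KP:{A,G}, MSU:{C,T} ∪→ {A,C,G,T}; cost 1
[col 2] KP: children K:{G}, P:{T} ∪→ {G,T}; cost 1
[col 2] MU: children M:{A}, U:{T} ∪→ {A,T}; cost 1
[col 2] MSU: children MU:{A,T}, S:{G} ∪→ {A,G,T}; cost 1
[col 2] KMPSU: children KP:{G,T}, MSU:{A,G,T} ∩→ {G,T}; cost 0
per-site changes: [3, 3, 3]; total = 9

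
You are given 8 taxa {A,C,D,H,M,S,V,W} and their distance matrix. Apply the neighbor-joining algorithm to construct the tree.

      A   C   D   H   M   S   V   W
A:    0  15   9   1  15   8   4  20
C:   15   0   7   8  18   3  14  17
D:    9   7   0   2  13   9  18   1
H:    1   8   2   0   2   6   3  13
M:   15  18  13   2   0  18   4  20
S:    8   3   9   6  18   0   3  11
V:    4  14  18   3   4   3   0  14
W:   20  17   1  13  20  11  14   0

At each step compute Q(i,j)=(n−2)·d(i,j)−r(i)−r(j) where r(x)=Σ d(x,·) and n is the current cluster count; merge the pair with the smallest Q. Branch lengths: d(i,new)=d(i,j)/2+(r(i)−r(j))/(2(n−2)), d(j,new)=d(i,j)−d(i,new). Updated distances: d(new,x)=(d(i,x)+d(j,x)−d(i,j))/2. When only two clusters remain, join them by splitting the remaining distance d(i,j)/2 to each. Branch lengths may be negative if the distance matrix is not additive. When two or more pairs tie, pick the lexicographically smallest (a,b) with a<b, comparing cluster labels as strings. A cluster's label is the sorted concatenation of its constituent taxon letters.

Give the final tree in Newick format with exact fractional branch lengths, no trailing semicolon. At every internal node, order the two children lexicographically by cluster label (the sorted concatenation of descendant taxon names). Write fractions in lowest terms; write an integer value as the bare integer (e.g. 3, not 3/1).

(((A:29/8,((C:37/10,S:-7/10):45/16,(D:-31/12,W:43/12):99/16):31/8):3/8,H:-11/4):13/8,(M:9/2,V:-1/2):13/8)

step 1: merge (D,W) at d=1, Q=-149; branch lengths D→-31/12, W→43/12; new cluster DW
  updated: d(A,DW)=14, d(C,DW)=23/2, d(DW,H)=7, d(DW,M)=16, d(DW,S)=19/2, d(DW,V)=31/2
step 2: merge (C,S) at d=3, Q=-102; branch lengths C→37/10, S→-7/10; new cluster CS
  updated: d(A,CS)=10, d(CS,DW)=9, d(CS,H)=11/2, d(CS,M)=33/2, d(CS,V)=7
step 3: merge (CS,DW) at d=9, Q=-147/2; branch lengths CS→45/16, DW→99/16; new cluster CDSW
  updated: d(A,CDSW)=15/2, d(CDSW,H)=7/4, d(CDSW,M)=47/4, d(CDSW,V)=27/4
step 4: merge (M,V) at d=4, Q=-77/2; branch lengths M→9/2, V→-1/2; new cluster MV
  updated: d(A,MV)=15/2, d(CDSW,MV)=29/4, d(H,MV)=1/2
step 5: merge (A,CDSW) at d=15/2, Q=-35/2; branch lengths A→29/8, CDSW→31/8; new cluster ACDSW
  updated: d(ACDSW,H)=-19/8, d(ACDSW,MV)=29/8
step 6: merge (ACDSW,H) at d=-19/8, Q=-7/4; branch lengths ACDSW→3/8, H→-11/4; new cluster ACDHSW
  updated: d(ACDHSW,MV)=13/4
step 7: merge (ACDHSW,MV) at d=13/4; branch lengths ACDHSW→13/8, MV→13/8; new cluster ACDHMSVW
final tree: (((A:29/8,((C:37/10,S:-7/10):45/16,(D:-31/12,W:43/12):99/16):31/8):3/8,H:-11/4):13/8,(M:9/2,V:-1/2):13/8)
total length: 203/8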